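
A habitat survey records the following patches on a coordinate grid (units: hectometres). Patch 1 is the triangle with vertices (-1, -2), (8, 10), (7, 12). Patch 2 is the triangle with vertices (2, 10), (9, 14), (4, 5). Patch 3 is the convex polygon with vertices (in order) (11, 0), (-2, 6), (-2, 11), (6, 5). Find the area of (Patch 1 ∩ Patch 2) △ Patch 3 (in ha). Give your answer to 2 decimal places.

41.64

|Patch 1 ∩ Patch 2| = 5.7221.
|(Patch 1 ∩ Patch 2) ∩ Patch 3| = 0.789.
|(Patch 1 ∩ Patch 2) △ Patch 3| = 5.7221 + 37.5 − 1.5779 = 41.64.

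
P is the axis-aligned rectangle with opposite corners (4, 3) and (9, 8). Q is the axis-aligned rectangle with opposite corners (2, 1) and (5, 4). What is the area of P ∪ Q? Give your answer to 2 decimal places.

33.00

By inclusion–exclusion:
Individual areas: |P| = 25, |Q| = 9.
|P∩Q|: x∈[4,5], y∈[3,4] → 1·1 = 1.
|P ∪ Q| = 34 − 1 = 33.00.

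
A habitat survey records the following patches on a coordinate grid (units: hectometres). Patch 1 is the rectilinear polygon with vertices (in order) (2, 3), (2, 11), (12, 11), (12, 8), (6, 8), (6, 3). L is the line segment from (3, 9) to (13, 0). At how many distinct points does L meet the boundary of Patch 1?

The segment meets the boundary at (6,6.3).

1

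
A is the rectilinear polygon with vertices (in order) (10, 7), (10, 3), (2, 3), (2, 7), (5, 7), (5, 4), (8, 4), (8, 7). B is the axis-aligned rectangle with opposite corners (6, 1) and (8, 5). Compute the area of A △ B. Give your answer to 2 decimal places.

27.00

|A| = 23, |B| = 8, |A∩B| = 2.
|A △ B| = |A| + |B| − 2·|A∩B| = 23 + 8 − 4 = 27.00.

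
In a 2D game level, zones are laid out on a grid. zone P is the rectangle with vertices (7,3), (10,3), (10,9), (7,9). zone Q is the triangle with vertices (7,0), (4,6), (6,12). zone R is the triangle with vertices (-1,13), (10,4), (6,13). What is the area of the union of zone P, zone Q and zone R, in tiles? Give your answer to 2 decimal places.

By inclusion–exclusion:
Individual areas: |zone P| = 18, |zone Q| = 15, |zone R| = 31.5.
|zone P∩zone Q| = 0.
|zone P∩zone R| = 5.7626.
|zone Q∩zone R| = 3.9257.
|zone P∩zone Q∩zone R| = 0.
|zone P ∪ zone Q ∪ zone R| = 64.5 − 9.6883 + 0 = 54.81.

54.81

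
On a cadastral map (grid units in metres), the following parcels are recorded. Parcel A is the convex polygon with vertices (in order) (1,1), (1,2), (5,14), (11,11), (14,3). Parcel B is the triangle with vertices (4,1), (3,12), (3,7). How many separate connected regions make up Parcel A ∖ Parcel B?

2

Parcel A ∖ Parcel B splits into 2 disjoint pieces (area 10.325, area 89.7542).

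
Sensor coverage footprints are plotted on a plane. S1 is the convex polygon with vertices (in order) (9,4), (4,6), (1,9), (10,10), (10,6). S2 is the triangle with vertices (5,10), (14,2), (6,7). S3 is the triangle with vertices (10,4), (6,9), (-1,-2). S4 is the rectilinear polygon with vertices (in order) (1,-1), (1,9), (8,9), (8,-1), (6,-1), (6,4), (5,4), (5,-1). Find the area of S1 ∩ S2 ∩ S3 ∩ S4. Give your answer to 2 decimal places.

The intersection is the polygon with vertices (5.562,8.312), (6,9), (8,6.5), (8,5.75), (6,7).
By the shoelace formula its area is 3.19.

3.19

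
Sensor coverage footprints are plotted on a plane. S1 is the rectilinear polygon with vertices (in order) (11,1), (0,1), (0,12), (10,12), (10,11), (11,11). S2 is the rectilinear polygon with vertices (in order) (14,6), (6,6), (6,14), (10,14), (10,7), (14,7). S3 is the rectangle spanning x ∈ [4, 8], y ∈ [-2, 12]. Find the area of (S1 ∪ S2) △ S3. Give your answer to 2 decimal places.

|S1 ∪ S2| = 131.
|(S1 ∪ S2) ∩ S3| = 44.
|(S1 ∪ S2) △ S3| = 131 + 56 − 88 = 99.00.

99.00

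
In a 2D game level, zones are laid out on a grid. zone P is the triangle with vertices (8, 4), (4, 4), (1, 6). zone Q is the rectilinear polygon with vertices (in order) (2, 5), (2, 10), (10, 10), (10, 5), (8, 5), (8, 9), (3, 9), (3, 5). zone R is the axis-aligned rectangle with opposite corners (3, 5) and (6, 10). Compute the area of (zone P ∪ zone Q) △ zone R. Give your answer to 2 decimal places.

|zone P ∪ zone Q| = 23.5119.
|(zone P ∪ zone Q) ∩ zone R| = 3.3214.
|(zone P ∪ zone Q) △ zone R| = 23.5119 + 15 − 6.6429 = 31.87.

31.87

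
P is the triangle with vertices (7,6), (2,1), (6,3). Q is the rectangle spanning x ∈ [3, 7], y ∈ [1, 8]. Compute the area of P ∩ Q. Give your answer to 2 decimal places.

The intersection is the polygon with vertices (7,6), (6,3), (3,1.5), (3,2).
By the shoelace formula its area is 4.75.

4.75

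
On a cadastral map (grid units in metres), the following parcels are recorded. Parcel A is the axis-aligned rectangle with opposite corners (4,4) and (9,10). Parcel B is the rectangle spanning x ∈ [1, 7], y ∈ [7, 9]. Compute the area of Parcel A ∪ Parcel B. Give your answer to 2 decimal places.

36.00

By inclusion–exclusion:
Individual areas: |Parcel A| = 30, |Parcel B| = 12.
|Parcel A∩Parcel B|: x∈[4,7], y∈[7,9] → 3·2 = 6.
|Parcel A ∪ Parcel B| = 42 − 6 = 36.00.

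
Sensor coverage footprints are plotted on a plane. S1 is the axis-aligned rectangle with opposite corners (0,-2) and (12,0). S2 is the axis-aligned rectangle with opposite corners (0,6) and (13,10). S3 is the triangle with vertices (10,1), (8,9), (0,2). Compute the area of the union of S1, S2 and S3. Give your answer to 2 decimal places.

108.73

By inclusion–exclusion:
Individual areas: |S1| = 24, |S2| = 52, |S3| = 39.
|S1∩S2| = 0 (no overlap).
|S1∩S3| = 0.
|S2∩S3| = 6.2679.
|S1∩S2∩S3| = 0.
|S1 ∪ S2 ∪ S3| = 115 − 6.2679 + 0 = 108.73.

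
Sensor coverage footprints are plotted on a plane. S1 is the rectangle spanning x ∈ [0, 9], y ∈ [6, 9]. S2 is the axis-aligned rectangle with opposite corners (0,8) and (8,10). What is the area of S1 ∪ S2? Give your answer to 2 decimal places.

By inclusion–exclusion:
Individual areas: |S1| = 27, |S2| = 16.
|S1∩S2|: x∈[0,8], y∈[8,9] → 8·1 = 8.
|S1 ∪ S2| = 43 − 8 = 35.00.

35.00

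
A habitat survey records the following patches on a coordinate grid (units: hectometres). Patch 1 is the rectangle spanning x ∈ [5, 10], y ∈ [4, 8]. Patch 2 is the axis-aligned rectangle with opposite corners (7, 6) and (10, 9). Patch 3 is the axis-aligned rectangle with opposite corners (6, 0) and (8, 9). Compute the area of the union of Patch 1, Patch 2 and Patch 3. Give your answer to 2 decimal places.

32.00

By inclusion–exclusion:
Individual areas: |Patch 1| = 20, |Patch 2| = 9, |Patch 3| = 18.
|Patch 1∩Patch 2|: x∈[7,10], y∈[6,8] → 3·2 = 6.
|Patch 1∩Patch 3|: x∈[6,8], y∈[4,8] → 2·4 = 8.
|Patch 2∩Patch 3|: x∈[7,8], y∈[6,9] → 1·3 = 3.
|Patch 1∩Patch 2∩Patch 3| = 2.
|Patch 1 ∪ Patch 2 ∪ Patch 3| = 47 − 17 + 2 = 32.00.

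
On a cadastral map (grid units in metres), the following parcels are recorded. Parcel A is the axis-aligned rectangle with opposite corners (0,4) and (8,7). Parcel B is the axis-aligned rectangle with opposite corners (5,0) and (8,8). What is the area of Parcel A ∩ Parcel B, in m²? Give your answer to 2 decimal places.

9.00

|Parcel A∩Parcel B|: x∈[5,8], y∈[4,7] → 3·3 = 9.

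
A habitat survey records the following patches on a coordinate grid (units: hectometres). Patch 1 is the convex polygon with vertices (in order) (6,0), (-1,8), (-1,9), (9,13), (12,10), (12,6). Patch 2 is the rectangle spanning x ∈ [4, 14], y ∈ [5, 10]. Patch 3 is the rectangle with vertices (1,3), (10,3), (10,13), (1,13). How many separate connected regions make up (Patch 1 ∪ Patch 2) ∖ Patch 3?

(Patch 1 ∪ Patch 2) ∖ Patch 3 splits into 3 disjoint pieces (area 5.0857, area 22.5, area 8.4375).

3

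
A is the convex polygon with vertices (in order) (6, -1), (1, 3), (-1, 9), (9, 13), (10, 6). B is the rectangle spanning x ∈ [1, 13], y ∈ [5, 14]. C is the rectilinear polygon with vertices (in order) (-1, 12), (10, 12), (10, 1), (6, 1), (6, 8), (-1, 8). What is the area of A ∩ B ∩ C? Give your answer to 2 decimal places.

39.09

The intersection is the polygon with vertices (10,6), (9.429,5), (6,5), (6,8), (1,8), (1,9.8), (6.5,12), (9.143,12).
By the shoelace formula its area is 39.09.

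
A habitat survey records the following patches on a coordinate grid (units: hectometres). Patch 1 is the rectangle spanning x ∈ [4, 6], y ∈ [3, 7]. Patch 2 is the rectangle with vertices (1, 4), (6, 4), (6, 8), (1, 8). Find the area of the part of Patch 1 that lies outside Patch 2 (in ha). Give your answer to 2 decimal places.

2.00

|Patch 1∩Patch 2|: x∈[4,6], y∈[4,7] → 2·3 = 6.
|Patch 1| = 8.
|Patch 1 ∖ Patch 2| = |Patch 1| − |Patch 1∩Patch 2| = 8 − 6 = 2.00.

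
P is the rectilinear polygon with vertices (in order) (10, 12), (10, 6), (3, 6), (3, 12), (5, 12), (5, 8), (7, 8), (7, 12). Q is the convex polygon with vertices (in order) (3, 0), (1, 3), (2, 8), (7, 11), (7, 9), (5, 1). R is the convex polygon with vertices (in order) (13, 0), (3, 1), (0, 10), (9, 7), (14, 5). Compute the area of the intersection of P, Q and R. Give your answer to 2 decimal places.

The intersection is the polygon with vertices (3,8.6), (3.429,8.857), (5,8.333), (5,8), (6,8), (6.692,7.769), (6.25,6), (3,6).
By the shoelace formula its area is 8.16.

8.16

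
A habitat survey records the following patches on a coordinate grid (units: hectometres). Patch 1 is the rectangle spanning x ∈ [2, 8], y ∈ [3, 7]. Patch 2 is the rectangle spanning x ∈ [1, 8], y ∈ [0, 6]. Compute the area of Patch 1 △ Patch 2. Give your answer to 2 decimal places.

30.00

|Patch 1∩Patch 2|: x∈[2,8], y∈[3,6] → 6·3 = 18.
|Patch 1 △ Patch 2| = |Patch 1| + |Patch 2| − 2·|Patch 1∩Patch 2| = 24 + 42 − 36 = 30.00.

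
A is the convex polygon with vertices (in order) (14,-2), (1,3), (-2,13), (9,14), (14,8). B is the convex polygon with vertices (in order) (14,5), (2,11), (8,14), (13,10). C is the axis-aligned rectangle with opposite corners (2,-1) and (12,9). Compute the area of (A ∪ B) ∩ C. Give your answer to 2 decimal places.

The region (A ∪ B) ∩ C is the polygon with vertices (2,2.615), (2,9), (12,9), (12,-1), (11.4,-1).
By the shoelace formula its area is 83.01.

83.01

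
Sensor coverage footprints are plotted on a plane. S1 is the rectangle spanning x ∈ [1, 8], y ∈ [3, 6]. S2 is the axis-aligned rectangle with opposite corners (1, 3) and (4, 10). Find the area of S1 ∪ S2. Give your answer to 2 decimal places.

33.00

By inclusion–exclusion:
Individual areas: |S1| = 21, |S2| = 21.
|S1∩S2|: x∈[1,4], y∈[3,6] → 3·3 = 9.
|S1 ∪ S2| = 42 − 9 = 33.00.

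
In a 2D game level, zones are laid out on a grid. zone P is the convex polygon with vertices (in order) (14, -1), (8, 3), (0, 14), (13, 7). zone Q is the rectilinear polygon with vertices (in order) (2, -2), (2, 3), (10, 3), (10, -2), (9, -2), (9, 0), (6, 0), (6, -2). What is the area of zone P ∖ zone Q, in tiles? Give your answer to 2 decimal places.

|zone P| = 65.5, |zone P∩zone Q| = 1.3333.
|zone P ∖ zone Q| = |zone P| − |zone P∩zone Q| = 65.5 − 1.3333 = 64.17.

64.17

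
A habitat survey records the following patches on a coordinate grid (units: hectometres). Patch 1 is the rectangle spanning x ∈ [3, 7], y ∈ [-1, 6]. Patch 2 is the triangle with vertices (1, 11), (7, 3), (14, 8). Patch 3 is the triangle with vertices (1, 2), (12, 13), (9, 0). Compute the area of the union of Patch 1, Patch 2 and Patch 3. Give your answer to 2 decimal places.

By inclusion–exclusion:
Individual areas: |Patch 1| = 28, |Patch 2| = 43, |Patch 3| = 55.
|Patch 1∩Patch 2| = 3.375.
|Patch 1∩Patch 3| = 18.
|Patch 2∩Patch 3| = 22.1077.
|Patch 1∩Patch 2∩Patch 3| = 3.3571.
|Patch 1 ∪ Patch 2 ∪ Patch 3| = 126 − 43.4827 + 3.3571 = 85.87.

85.87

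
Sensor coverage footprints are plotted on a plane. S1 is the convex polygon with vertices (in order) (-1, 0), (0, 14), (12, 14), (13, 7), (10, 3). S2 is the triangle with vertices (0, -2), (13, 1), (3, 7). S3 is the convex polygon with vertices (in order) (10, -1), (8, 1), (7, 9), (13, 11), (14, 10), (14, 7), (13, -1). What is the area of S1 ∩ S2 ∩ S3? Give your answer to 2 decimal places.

The intersection is the polygon with vertices (9.771,2.938), (7.824,2.407), (7.595,4.243).
By the shoelace formula its area is 1.85.

1.85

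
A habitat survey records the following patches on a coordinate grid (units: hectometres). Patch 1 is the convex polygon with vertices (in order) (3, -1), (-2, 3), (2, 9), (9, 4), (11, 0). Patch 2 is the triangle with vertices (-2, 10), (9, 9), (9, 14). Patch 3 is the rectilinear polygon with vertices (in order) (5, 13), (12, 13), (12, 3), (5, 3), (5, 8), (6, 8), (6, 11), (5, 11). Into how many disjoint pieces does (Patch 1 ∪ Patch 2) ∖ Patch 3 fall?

3

(Patch 1 ∪ Patch 2) ∖ Patch 3 splits into 3 disjoint pieces (area 62.5357, area 1.375, area 12.8182).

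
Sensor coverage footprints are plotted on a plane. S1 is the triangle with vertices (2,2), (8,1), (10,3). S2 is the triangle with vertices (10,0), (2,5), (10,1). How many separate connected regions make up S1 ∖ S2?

2

S1 ∖ S2 splits into 2 disjoint pieces (area 3.7692, area 1.8667).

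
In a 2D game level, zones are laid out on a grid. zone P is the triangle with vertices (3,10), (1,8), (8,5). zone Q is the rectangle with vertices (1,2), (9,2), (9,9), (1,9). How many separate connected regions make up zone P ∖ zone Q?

zone P ∖ zone Q is a single connected region.

1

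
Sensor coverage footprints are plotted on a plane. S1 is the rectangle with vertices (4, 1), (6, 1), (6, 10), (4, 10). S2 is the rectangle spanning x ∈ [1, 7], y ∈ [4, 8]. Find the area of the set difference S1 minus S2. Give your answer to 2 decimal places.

10.00

|S1∩S2|: x∈[4,6], y∈[4,8] → 2·4 = 8.
|S1| = 18.
|S1 ∖ S2| = |S1| − |S1∩S2| = 18 − 8 = 10.00.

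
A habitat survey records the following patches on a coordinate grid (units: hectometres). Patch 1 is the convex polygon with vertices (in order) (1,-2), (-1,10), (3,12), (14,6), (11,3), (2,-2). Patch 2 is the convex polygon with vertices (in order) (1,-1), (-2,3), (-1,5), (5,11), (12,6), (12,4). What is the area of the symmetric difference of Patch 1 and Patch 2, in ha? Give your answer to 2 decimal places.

41.70

|Patch 1| = 119, |Patch 2| = 92, |Patch 1∩Patch 2| = 84.6514.
|Patch 1 △ Patch 2| = |Patch 1| + |Patch 2| − 2·|Patch 1∩Patch 2| = 119 + 92 − 169.3028 = 41.70.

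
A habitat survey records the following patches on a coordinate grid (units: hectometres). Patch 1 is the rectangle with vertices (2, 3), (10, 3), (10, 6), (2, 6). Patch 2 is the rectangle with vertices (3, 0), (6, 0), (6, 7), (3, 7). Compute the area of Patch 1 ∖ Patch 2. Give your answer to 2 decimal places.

|Patch 1∩Patch 2|: x∈[3,6], y∈[3,6] → 3·3 = 9.
|Patch 1| = 24.
|Patch 1 ∖ Patch 2| = |Patch 1| − |Patch 1∩Patch 2| = 24 − 9 = 15.00.

15.00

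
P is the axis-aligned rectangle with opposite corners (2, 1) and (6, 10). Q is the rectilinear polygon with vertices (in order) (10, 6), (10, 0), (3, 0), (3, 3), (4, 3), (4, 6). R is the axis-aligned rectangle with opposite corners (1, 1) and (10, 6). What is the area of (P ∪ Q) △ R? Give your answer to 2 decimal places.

28.00

|P ∪ Q| = 63.
|(P ∪ Q) ∩ R| = 40.
|(P ∪ Q) △ R| = 63 + 45 − 80 = 28.00.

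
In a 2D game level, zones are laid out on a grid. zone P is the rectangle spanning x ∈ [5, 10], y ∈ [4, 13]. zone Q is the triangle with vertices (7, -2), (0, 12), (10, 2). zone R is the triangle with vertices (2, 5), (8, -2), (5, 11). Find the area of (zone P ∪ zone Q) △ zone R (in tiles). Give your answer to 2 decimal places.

|zone P ∪ zone Q| = 75.5.
|(zone P ∪ zone Q) ∩ zone R| = 21.3596.
|(zone P ∪ zone Q) △ zone R| = 75.5 + 28.5 − 42.7193 = 61.28.

61.28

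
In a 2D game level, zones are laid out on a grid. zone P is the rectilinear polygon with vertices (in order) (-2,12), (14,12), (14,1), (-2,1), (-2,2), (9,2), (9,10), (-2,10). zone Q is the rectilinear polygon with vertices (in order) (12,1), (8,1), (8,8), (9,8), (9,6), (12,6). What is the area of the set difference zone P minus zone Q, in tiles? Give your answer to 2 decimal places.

72.00

|zone P| = 88, |zone P∩zone Q| = 16.
|zone P ∖ zone Q| = |zone P| − |zone P∩zone Q| = 88 − 16 = 72.00.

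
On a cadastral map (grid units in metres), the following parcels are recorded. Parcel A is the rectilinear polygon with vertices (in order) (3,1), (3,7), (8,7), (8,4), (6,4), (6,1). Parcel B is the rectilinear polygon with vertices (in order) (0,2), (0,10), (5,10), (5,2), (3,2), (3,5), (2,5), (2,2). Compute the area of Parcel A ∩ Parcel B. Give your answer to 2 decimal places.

10.00

The intersection is the polygon with vertices (3,5), (3,7), (5,7), (5,2), (3,2).
By the shoelace formula its area is 10.00.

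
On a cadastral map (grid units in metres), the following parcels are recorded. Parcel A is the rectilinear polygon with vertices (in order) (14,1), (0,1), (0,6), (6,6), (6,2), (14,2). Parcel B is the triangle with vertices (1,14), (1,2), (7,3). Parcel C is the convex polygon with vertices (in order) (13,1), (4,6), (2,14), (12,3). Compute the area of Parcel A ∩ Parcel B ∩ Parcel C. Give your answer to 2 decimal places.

0.74

The intersection is the polygon with vertices (5.957,4.913), (4,6), (5.364,6).
By the shoelace formula its area is 0.74.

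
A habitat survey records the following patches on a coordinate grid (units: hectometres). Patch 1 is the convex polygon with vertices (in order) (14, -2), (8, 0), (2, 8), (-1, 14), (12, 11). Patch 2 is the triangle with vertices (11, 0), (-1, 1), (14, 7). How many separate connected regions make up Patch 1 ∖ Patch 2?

2

Patch 1 ∖ Patch 2 splits into 2 disjoint pieces (area 12.3151, area 79.4657).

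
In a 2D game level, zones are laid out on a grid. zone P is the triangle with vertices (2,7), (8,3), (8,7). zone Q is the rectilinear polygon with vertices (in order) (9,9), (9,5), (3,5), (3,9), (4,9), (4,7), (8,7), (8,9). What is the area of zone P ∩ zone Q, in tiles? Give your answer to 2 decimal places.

The intersection is the polygon with vertices (3,6.333), (3,7), (4,7), (8,7), (8,5), (5,5).
By the shoelace formula its area is 8.67.

8.67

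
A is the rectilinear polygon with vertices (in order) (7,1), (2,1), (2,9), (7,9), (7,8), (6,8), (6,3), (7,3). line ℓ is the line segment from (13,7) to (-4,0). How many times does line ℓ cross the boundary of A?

The segment meets the boundary at (6,4.118), (2,2.471).

2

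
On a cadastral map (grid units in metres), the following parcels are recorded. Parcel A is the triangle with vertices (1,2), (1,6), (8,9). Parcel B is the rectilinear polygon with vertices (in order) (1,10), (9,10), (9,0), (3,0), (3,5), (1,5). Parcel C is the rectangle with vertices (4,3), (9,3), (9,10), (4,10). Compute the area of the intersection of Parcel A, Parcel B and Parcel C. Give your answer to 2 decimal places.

The intersection is the polygon with vertices (8,9), (4,5), (4,7.286).
By the shoelace formula its area is 4.57.

4.57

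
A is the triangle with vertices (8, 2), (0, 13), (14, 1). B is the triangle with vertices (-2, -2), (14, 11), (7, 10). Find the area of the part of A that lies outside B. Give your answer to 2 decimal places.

22.96

|A| = 29, |A∩B| = 6.0433.
|A ∖ B| = |A| − |A∩B| = 29 − 6.0433 = 22.96.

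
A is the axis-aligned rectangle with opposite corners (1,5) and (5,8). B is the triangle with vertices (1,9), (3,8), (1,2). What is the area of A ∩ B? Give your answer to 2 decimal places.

The intersection is the polygon with vertices (3,8), (2,5), (1,5), (1,8).
By the shoelace formula its area is 4.50.

4.50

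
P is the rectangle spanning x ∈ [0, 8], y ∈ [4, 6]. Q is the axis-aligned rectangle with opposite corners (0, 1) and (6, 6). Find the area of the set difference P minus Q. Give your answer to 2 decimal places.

|P∩Q|: x∈[0,6], y∈[4,6] → 6·2 = 12.
|P| = 16.
|P ∖ Q| = |P| − |P∩Q| = 16 − 12 = 4.00.

4.00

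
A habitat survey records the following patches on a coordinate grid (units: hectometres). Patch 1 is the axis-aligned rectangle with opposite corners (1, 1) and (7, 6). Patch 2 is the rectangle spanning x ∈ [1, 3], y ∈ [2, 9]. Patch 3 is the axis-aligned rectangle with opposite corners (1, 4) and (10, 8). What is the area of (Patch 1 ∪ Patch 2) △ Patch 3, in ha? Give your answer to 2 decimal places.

|Patch 1 ∪ Patch 2| = 36.
|(Patch 1 ∪ Patch 2) ∩ Patch 3| = 16.
|(Patch 1 ∪ Patch 2) △ Patch 3| = 36 + 36 − 32 = 40.00.

40.00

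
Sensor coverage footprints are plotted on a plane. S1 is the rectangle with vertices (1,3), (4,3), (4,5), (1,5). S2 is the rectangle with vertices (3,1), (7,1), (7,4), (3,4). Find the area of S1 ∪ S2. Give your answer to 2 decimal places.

By inclusion–exclusion:
Individual areas: |S1| = 6, |S2| = 12.
|S1∩S2|: x∈[3,4], y∈[3,4] → 1·1 = 1.
|S1 ∪ S2| = 18 − 1 = 17.00.

17.00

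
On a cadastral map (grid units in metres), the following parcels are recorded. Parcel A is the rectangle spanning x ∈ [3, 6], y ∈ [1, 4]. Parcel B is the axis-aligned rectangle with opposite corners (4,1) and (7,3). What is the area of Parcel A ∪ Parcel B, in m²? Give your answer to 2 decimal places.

11.00

By inclusion–exclusion:
Individual areas: |Parcel A| = 9, |Parcel B| = 6.
|Parcel A∩Parcel B|: x∈[4,6], y∈[1,3] → 2·2 = 4.
|Parcel A ∪ Parcel B| = 15 − 4 = 11.00.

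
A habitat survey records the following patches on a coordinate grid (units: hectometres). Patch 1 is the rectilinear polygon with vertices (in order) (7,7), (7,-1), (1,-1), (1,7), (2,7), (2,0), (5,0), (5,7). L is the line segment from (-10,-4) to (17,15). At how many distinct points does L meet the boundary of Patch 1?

4

The segment meets the boundary at (5.632,7), (2,4.444), (1,3.741), (5,6.556).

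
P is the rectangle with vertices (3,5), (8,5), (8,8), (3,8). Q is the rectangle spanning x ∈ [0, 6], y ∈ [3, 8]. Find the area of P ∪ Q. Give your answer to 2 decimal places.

By inclusion–exclusion:
Individual areas: |P| = 15, |Q| = 30.
|P∩Q|: x∈[3,6], y∈[5,8] → 3·3 = 9.
|P ∪ Q| = 45 − 9 = 36.00.

36.00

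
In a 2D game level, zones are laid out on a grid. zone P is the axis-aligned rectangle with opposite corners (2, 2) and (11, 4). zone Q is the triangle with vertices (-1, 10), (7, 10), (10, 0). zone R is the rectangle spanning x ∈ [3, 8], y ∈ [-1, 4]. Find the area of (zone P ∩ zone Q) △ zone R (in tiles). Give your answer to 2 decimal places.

|zone P ∩ zone Q| = 4.8.
|(zone P ∩ zone Q) ∩ zone R| = 2.6.
|(zone P ∩ zone Q) △ zone R| = 4.8 + 25 − 5.2 = 24.60.

24.60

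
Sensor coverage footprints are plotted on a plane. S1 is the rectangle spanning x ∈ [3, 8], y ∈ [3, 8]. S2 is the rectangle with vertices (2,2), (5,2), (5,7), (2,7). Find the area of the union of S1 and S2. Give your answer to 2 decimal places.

32.00

By inclusion–exclusion:
Individual areas: |S1| = 25, |S2| = 15.
|S1∩S2|: x∈[3,5], y∈[3,7] → 2·4 = 8.
|S1 ∪ S2| = 40 − 8 = 32.00.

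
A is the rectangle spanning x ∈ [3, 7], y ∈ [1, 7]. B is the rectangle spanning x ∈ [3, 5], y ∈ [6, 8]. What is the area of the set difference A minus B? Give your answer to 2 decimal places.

22.00

|A∩B|: x∈[3,5], y∈[6,7] → 2·1 = 2.
|A| = 24.
|A ∖ B| = |A| − |A∩B| = 24 − 2 = 22.00.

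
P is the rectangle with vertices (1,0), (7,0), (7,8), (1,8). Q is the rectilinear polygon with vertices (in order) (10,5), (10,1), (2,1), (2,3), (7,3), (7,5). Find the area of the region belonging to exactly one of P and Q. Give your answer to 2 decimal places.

|P| = 48, |Q| = 22, |P∩Q| = 10.
|P △ Q| = |P| + |Q| − 2·|P∩Q| = 48 + 22 − 20 = 50.00.

50.00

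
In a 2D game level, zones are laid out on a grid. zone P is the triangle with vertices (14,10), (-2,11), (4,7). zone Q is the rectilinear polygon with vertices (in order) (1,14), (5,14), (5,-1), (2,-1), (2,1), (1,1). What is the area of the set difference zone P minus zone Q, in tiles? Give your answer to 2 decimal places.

|zone P| = 29, |zone P∩zone Q| = 11.6.
|zone P ∖ zone Q| = |zone P| − |zone P∩zone Q| = 29 − 11.6 = 17.40.

17.40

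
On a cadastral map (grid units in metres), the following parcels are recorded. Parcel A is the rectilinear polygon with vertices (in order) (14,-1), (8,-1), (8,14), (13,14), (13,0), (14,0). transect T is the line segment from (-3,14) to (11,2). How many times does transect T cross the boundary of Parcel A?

1

The segment meets the boundary at (8,4.571).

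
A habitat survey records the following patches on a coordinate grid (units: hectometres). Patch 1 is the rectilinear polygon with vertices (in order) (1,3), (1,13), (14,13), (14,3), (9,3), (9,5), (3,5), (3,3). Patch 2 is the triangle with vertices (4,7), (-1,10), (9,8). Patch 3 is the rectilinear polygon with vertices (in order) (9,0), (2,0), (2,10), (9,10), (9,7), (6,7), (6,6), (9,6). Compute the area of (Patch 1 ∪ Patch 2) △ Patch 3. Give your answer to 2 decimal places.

|Patch 1 ∪ Patch 2| = 118.8.
|(Patch 1 ∪ Patch 2) ∩ Patch 3| = 34.
|(Patch 1 ∪ Patch 2) △ Patch 3| = 118.8 + 67 − 68 = 117.80.

117.80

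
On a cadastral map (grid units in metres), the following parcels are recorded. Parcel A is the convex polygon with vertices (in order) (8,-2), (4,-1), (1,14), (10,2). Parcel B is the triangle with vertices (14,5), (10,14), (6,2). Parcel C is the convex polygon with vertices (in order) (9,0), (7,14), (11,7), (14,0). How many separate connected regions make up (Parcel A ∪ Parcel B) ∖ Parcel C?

2

(Parcel A ∪ Parcel B) ∖ Parcel C splits into 2 disjoint pieces (area 57.5654, area 17.9109).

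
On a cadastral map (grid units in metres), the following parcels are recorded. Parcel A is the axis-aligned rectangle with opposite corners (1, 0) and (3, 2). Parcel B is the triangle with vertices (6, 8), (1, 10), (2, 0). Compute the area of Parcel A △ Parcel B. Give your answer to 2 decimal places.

25.60

|Parcel A| = 4, |Parcel B| = 24, |Parcel A∩Parcel B| = 1.2.
|Parcel A △ Parcel B| = |Parcel A| + |Parcel B| − 2·|Parcel A∩Parcel B| = 4 + 24 − 2.4 = 25.60.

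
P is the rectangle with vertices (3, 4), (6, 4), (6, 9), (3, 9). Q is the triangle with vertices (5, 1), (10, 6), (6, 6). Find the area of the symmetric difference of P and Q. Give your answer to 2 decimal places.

24.20

|P| = 15, |Q| = 10, |P∩Q| = 0.4.
|P △ Q| = |P| + |Q| − 2·|P∩Q| = 15 + 10 − 0.8 = 24.20.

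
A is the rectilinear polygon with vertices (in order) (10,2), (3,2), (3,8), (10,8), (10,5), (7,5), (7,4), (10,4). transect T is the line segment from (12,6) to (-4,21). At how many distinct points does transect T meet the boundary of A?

The segment meets the boundary at (9.867,8), (10,7.875).

2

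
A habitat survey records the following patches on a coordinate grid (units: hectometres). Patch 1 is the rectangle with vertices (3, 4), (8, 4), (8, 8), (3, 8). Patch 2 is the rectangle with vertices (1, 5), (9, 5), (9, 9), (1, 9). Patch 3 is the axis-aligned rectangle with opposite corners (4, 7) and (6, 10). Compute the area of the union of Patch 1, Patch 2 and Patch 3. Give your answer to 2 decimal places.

By inclusion–exclusion:
Individual areas: |Patch 1| = 20, |Patch 2| = 32, |Patch 3| = 6.
|Patch 1∩Patch 2|: x∈[3,8], y∈[5,8] → 5·3 = 15.
|Patch 1∩Patch 3|: x∈[4,6], y∈[7,8] → 2·1 = 2.
|Patch 2∩Patch 3|: x∈[4,6], y∈[7,9] → 2·2 = 4.
|Patch 1∩Patch 2∩Patch 3| = 2.
|Patch 1 ∪ Patch 2 ∪ Patch 3| = 58 − 21 + 2 = 39.00.

39.00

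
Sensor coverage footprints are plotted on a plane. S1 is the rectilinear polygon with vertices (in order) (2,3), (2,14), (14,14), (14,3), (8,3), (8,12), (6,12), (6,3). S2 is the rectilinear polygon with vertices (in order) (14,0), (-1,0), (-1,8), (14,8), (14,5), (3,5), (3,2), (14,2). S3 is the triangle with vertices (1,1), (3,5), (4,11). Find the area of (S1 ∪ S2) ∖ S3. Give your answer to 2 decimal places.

165.00

|S1 ∪ S2| = 169.
|(S1 ∪ S2) ∩ S3| = 4.
|(S1 ∪ S2) ∖ S3| = 169 − 4 = 165.00.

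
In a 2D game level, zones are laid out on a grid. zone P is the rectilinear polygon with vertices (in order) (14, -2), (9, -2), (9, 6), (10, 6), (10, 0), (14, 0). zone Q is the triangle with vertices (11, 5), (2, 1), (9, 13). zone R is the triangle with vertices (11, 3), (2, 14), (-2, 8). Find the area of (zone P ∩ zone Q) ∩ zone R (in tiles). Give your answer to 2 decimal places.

0.53

The region (zone P ∩ zone Q) ∩ zone R is the polygon with vertices (9,4.111), (9,5.444), (9.8,4.467).
By the shoelace formula its area is 0.53.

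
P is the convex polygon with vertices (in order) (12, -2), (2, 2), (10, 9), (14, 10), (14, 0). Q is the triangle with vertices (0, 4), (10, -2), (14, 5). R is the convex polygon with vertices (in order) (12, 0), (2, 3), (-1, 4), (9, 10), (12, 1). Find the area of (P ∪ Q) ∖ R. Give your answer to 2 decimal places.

49.12

|P ∪ Q| = 89.7319.
|(P ∪ Q) ∩ R| = 40.6089.
|(P ∪ Q) ∖ R| = 89.7319 − 40.6089 = 49.12.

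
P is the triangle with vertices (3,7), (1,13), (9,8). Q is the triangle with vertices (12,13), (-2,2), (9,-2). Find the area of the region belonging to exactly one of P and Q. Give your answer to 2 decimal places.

|P| = 19, |Q| = 88.5, |P∩Q| = 3.1659.
|P △ Q| = |P| + |Q| − 2·|P∩Q| = 19 + 88.5 − 6.3318 = 101.17.

101.17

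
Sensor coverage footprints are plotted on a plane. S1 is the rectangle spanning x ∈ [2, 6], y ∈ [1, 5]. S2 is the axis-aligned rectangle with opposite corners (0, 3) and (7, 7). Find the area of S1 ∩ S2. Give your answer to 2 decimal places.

8.00

|S1∩S2|: x∈[2,6], y∈[3,5] → 4·2 = 8.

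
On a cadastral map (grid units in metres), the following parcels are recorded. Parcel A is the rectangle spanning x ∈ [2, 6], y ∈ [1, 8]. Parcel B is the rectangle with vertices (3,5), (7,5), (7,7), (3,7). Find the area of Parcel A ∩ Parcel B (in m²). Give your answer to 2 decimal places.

6.00

|Parcel A∩Parcel B|: x∈[3,6], y∈[5,7] → 3·2 = 6.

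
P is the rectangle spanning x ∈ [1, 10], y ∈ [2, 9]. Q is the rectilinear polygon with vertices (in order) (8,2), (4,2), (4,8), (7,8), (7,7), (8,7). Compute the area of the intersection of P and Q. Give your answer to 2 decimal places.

The intersection is the polygon with vertices (4,2), (4,8), (7,8), (7,7), (8,7), (8,2).
By the shoelace formula its area is 23.00.

23.00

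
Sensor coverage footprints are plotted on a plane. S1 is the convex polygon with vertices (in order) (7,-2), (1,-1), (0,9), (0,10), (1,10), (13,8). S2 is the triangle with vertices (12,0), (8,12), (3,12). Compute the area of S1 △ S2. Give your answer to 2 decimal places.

106.15

|S1| = 105, |S2| = 30, |S1∩S2| = 14.4262.
|S1 △ S2| = |S1| + |S2| − 2·|S1∩S2| = 105 + 30 − 28.8523 = 106.15.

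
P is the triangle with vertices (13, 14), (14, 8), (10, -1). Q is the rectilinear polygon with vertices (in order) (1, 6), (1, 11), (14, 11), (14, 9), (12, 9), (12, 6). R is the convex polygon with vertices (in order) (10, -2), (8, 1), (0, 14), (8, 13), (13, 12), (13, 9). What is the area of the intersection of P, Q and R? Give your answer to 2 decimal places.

2.50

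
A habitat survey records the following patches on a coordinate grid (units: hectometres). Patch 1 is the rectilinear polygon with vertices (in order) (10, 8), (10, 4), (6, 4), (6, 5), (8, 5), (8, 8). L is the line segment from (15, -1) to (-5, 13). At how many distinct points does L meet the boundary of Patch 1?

2

The segment meets the boundary at (6.429,5), (7.857,4).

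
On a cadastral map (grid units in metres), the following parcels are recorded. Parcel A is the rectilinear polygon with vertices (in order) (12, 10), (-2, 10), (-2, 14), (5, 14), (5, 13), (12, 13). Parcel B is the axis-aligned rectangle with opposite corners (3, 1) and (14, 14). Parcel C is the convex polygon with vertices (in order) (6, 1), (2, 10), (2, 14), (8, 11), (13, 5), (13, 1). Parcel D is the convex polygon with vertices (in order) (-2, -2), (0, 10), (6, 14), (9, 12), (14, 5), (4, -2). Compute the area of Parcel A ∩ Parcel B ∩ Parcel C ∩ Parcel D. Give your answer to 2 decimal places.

The intersection is the polygon with vertices (8,11), (8.833,10), (3,10), (3,12), (4.286,12.857).
By the shoelace formula its area is 10.70.

10.70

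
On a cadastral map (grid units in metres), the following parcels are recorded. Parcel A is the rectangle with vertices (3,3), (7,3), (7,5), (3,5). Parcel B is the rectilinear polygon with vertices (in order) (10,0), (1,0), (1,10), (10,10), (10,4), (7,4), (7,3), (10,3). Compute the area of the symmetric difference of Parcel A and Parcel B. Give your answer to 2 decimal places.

|Parcel A| = 8, |Parcel B| = 87, |Parcel A∩Parcel B| = 8.
|Parcel A △ Parcel B| = |Parcel A| + |Parcel B| − 2·|Parcel A∩Parcel B| = 8 + 87 − 16 = 79.00.

79.00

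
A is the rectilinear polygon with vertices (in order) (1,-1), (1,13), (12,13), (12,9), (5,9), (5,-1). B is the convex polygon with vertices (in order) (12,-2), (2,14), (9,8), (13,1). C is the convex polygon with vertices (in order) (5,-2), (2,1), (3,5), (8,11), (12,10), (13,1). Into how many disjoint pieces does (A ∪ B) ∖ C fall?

2

(A ∪ B) ∖ C splits into 2 disjoint pieces (area 60.7048, area 3.057).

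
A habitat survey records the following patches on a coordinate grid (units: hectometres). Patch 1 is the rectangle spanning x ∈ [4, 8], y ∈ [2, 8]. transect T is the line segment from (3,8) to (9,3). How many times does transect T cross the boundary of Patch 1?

The segment meets the boundary at (8,3.833), (4,7.167).

2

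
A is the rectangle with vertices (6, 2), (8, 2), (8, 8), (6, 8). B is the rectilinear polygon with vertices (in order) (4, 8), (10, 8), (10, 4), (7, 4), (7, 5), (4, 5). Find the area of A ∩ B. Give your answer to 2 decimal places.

The intersection is the polygon with vertices (8,4), (7,4), (7,5), (6,5), (6,8), (8,8).
By the shoelace formula its area is 7.00.

7.00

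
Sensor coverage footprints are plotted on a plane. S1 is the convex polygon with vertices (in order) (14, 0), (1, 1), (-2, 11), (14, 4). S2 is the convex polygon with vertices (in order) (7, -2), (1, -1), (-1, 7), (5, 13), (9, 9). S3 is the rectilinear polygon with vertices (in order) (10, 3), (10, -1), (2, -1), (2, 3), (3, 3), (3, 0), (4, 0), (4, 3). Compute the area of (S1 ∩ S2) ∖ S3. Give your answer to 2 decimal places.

|S1 ∩ S2| = 59.1932.
|(S1 ∩ S2) ∩ S3| = 10.8489.
|(S1 ∩ S2) ∖ S3| = 59.1932 − 10.8489 = 48.34.

48.34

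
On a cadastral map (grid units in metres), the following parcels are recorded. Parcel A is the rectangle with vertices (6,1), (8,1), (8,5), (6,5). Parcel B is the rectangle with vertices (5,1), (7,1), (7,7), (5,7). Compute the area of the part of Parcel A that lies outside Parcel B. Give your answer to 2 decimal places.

|Parcel A∩Parcel B|: x∈[6,7], y∈[1,5] → 1·4 = 4.
|Parcel A| = 8.
|Parcel A ∖ Parcel B| = |Parcel A| − |Parcel A∩Parcel B| = 8 − 4 = 4.00.

4.00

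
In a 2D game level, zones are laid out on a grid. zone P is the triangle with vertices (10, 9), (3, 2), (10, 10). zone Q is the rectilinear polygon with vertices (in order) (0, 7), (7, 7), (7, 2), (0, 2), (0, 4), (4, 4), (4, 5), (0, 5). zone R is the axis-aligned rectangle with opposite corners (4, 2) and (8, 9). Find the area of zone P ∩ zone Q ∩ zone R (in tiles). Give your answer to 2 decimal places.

The intersection is the polygon with vertices (7,6.571), (7,6), (4,3), (4,3.143).
By the shoelace formula its area is 1.07.

1.07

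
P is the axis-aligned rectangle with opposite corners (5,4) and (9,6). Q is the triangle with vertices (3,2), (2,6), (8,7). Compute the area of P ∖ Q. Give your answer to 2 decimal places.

|P| = 8, |P∩Q| = 2.
|P ∖ Q| = |P| − |P∩Q| = 8 − 2 = 6.00.

6.00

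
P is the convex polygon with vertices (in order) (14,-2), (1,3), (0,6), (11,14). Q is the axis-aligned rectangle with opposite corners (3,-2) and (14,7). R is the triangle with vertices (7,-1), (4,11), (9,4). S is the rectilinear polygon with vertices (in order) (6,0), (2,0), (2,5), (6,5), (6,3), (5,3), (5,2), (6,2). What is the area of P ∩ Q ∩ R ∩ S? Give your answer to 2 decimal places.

The intersection is the polygon with vertices (5.5,5), (6,5), (6,3).
By the shoelace formula its area is 0.50.

0.50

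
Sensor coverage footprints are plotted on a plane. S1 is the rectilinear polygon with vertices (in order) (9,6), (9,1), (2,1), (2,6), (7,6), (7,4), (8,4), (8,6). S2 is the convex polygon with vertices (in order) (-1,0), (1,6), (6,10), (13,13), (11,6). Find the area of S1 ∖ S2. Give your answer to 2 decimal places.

|S1| = 33, |S1∩S2| = 17.5.
|S1 ∖ S2| = |S1| − |S1∩S2| = 33 − 17.5 = 15.50.

15.50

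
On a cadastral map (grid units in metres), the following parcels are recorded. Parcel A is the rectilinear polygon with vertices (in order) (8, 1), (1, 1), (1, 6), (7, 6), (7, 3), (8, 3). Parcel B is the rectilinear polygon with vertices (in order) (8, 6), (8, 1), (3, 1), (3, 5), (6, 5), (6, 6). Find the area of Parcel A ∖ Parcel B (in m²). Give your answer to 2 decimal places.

|Parcel A| = 32, |Parcel A∩Parcel B| = 19.
|Parcel A ∖ Parcel B| = |Parcel A| − |Parcel A∩Parcel B| = 32 − 19 = 13.00.

13.00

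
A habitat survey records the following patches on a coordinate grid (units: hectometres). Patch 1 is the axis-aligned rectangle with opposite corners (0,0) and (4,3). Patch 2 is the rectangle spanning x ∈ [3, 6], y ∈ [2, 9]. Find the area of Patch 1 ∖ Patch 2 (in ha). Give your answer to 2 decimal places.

|Patch 1∩Patch 2|: x∈[3,4], y∈[2,3] → 1·1 = 1.
|Patch 1| = 12.
|Patch 1 ∖ Patch 2| = |Patch 1| − |Patch 1∩Patch 2| = 12 − 1 = 11.00.

11.00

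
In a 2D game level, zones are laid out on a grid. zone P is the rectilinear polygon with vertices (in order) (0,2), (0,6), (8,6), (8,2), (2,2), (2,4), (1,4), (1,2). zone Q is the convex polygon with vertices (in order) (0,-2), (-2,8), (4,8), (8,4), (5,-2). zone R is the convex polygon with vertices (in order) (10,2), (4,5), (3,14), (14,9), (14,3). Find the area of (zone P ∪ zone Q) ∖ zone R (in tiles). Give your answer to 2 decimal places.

65.50

|zone P ∪ zone Q| = 76.
|(zone P ∪ zone Q) ∩ zone R| = 10.5.
|(zone P ∪ zone Q) ∖ zone R| = 76 − 10.5 = 65.50.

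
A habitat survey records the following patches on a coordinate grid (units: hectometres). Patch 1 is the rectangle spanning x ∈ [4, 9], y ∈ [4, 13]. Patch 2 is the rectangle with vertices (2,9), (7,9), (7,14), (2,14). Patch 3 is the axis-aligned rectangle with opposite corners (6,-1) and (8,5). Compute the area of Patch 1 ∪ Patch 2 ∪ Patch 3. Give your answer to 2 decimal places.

By inclusion–exclusion:
Individual areas: |Patch 1| = 45, |Patch 2| = 25, |Patch 3| = 12.
|Patch 1∩Patch 2|: x∈[4,7], y∈[9,13] → 3·4 = 12.
|Patch 1∩Patch 3|: x∈[6,8], y∈[4,5] → 2·1 = 2.
|Patch 2∩Patch 3| = 0 (no overlap).
|Patch 1∩Patch 2∩Patch 3| = 0.
|Patch 1 ∪ Patch 2 ∪ Patch 3| = 82 − 14 + 0 = 68.00.

68.00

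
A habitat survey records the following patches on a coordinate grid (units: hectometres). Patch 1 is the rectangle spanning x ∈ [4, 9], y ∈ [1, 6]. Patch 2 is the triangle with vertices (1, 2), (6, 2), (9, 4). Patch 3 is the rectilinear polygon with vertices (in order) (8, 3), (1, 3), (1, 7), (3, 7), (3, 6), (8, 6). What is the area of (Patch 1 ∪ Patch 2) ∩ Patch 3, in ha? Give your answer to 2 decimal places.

12.00

The region (Patch 1 ∪ Patch 2) ∩ Patch 3 is the polygon with vertices (4,6), (8,6), (8,3), (4,3).
By the shoelace formula its area is 12.00.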